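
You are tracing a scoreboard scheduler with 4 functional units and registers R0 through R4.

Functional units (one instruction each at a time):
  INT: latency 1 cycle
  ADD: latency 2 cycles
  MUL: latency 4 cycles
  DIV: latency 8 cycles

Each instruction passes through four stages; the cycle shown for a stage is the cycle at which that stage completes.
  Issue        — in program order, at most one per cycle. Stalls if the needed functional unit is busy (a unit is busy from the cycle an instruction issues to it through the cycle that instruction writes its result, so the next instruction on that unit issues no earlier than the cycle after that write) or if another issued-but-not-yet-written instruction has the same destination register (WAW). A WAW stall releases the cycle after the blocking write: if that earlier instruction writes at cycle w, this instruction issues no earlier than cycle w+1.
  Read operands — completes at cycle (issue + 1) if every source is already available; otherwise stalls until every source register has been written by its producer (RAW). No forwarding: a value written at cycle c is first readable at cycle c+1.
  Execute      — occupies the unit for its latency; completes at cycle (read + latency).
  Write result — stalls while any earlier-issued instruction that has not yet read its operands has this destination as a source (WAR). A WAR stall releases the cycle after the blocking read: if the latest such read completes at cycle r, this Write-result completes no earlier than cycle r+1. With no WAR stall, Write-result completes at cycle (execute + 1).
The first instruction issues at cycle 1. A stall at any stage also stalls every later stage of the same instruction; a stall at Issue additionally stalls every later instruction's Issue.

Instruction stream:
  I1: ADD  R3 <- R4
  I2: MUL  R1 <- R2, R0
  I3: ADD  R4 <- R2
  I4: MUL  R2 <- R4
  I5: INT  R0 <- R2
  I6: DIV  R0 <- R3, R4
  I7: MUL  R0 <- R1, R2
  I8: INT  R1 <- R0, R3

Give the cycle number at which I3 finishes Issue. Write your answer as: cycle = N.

cycle = 6

t=1  I1 dispatched to ADD
t=2  I1 operands ready; I2 dispatched to MUL
t=3  I2 operands ready
t=4  I1 complete
t=5  R3←I1
t=6  I3 dispatched to ADD
t=7  I2 complete; I3 operands ready
t=8  R1←I2
t=9  I3 complete; I4 dispatched to MUL
t=10  R4←I3; I5 dispatched to INT
t=11  I4 operands ready
t=15  I4 complete
t=16  R2←I4
t=17  I5 operands ready
t=18  I5 complete
t=19  R0←I5
t=20  I6 dispatched to DIV
t=21  I6 operands ready
t=29  I6 complete
t=30  R0←I6
t=31  I7 dispatched to MUL
t=32  I7 operands ready; I8 dispatched to INT
t=36  I7 complete
t=37  R0←I7
t=38  I8 operands ready
t=39  I8 complete
t=40  R1←I8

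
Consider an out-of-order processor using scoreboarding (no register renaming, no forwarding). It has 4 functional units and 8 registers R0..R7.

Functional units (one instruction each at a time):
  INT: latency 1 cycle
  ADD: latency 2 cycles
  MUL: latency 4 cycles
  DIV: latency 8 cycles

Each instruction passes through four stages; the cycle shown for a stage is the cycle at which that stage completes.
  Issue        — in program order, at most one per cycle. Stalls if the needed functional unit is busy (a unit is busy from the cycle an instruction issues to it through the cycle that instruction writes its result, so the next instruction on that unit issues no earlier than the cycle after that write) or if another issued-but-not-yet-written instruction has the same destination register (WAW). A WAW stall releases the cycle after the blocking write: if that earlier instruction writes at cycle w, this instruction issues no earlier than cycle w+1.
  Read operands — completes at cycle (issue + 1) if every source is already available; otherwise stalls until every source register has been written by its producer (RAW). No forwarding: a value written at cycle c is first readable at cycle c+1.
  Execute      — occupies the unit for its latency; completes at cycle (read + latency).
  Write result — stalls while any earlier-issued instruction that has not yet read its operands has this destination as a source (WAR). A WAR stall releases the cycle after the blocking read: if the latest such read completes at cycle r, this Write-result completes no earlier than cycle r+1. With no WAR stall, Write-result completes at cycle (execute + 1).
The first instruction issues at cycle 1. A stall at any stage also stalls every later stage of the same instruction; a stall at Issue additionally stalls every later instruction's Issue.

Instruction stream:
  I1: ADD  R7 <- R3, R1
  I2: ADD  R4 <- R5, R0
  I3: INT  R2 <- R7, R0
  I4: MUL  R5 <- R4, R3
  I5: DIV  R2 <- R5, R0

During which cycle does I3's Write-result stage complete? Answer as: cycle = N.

I1: IS=1 RO=2 EX=4 WR=5
I2: IS=6 RO=7 EX=9 WR=10  [struct: ADD busy until I1 writes@5]
I3: IS=7 RO=8 EX=9 WR=10
I4: IS=8 RO=11 EX=15 WR=16  [RAW R4: wait I2 write@10]
I5: IS=11 RO=17 EX=25 WR=26  [WAW R2: wait I3 write@10; RAW R5: wait I4 write@16]

cycle = 10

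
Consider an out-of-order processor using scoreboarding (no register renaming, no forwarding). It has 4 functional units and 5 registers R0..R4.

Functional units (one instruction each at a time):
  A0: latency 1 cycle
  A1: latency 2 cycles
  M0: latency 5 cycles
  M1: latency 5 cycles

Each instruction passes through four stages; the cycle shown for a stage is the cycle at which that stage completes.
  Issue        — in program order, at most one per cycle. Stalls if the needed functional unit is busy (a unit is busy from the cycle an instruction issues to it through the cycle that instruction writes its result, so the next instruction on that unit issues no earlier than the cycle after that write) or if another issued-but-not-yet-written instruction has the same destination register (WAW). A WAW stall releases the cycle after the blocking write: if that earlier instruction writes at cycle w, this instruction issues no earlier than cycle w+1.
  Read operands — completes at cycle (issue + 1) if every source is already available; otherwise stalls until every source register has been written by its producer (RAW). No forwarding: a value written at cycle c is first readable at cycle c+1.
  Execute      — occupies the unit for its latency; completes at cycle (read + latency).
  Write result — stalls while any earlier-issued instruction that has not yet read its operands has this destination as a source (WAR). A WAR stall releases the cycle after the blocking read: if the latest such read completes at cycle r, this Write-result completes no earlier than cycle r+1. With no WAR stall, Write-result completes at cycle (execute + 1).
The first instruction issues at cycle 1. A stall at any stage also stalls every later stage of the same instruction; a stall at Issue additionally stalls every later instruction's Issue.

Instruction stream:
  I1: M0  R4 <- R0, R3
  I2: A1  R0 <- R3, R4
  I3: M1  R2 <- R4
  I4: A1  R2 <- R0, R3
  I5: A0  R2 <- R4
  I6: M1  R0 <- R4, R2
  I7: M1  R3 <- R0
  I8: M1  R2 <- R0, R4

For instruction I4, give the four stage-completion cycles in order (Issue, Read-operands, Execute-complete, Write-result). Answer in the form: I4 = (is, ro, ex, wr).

t=1  issue I1 (M0)
t=2  I1 read-ops | issue I2 (A1)
t=3  issue I3 (M1)
t=7  I1 finished on M0
t=8  I1→R4
t=9  I2 read-ops | I3 read-ops
t=11  I2 finished on A1
t=12  I2→R0
t=14  I3 finished on M1
t=15  I3→R2
t=16  issue I4 (A1)
t=17  I4 read-ops
t=19  I4 finished on A1
t=20  I4→R2
t=21  issue I5 (A0)
t=22  I5 read-ops | issue I6 (M1)
t=23  I5 finished on A0
t=24  I5→R2
t=25  I6 read-ops
t=30  I6 finished on M1
t=31  I6→R0
t=32  issue I7 (M1)
t=33  I7 read-ops
t=38  I7 finished on M1
t=39  I7→R3
t=40  issue I8 (M1)
t=41  I8 read-ops
t=46  I8 finished on M1
t=47  I8→R2

I4 = (16, 17, 19, 20)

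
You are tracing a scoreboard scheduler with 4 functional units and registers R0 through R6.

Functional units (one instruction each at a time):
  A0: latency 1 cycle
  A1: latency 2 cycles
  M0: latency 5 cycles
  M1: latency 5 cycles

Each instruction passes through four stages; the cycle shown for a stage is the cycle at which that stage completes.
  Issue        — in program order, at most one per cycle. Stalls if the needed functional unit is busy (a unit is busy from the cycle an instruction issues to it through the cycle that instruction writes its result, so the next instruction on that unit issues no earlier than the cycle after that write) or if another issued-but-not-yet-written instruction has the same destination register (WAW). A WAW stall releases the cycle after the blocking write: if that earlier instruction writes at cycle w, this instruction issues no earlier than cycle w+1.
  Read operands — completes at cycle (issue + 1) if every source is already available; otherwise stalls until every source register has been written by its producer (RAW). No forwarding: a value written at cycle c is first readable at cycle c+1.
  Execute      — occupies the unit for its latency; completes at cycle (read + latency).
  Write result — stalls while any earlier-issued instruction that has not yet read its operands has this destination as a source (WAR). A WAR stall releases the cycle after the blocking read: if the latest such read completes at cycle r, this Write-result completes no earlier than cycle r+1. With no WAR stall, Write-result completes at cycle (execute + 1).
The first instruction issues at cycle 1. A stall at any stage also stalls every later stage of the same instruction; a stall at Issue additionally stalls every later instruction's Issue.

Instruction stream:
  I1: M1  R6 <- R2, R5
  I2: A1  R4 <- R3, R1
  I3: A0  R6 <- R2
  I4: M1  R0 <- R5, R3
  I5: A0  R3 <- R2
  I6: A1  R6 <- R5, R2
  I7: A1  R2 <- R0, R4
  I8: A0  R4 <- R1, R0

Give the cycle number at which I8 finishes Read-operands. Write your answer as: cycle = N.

cycle = 21

[1] I1 dispatched to M1
[2] I1 operands ready | I2 dispatched to A1
[3] I2 operands ready
[5] I2 complete
[6] R4←I2
[7] I1 complete
[8] R6←I1
[9] I3 dispatched to A0
[10] I3 operands ready | I4 dispatched to M1
[11] I3 complete | I4 operands ready
[12] R6←I3
[13] I5 dispatched to A0
[14] I5 operands ready | I6 dispatched to A1
[15] I5 complete | I6 operands ready
[16] I4 complete | R3←I5
[17] R0←I4 | I6 complete
[18] R6←I6
[19] I7 dispatched to A1
[20] I7 operands ready | I8 dispatched to A0
[21] I8 operands ready
[22] I7 complete | I8 complete
[23] R2←I7 | R4←I8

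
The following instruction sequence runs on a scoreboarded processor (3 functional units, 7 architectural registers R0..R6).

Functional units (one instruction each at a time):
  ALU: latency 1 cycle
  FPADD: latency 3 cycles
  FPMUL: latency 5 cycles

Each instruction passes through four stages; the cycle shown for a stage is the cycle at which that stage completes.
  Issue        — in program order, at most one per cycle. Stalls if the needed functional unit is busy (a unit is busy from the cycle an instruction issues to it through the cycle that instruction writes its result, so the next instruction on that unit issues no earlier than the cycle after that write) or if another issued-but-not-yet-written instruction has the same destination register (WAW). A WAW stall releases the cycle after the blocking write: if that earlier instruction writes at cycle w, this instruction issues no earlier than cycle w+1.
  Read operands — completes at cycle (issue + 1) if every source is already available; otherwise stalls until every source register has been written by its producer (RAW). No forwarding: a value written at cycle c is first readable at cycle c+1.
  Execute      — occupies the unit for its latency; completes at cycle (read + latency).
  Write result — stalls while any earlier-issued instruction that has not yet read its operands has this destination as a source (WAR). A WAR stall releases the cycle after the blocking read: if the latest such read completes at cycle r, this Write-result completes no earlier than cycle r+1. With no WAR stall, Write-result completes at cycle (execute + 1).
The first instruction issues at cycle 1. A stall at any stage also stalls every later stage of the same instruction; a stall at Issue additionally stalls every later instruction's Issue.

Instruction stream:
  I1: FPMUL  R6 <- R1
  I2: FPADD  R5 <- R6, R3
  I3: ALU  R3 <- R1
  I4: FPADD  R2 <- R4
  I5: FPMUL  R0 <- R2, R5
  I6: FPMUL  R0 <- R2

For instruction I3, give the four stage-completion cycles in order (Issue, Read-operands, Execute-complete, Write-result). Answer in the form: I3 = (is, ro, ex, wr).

I3 = (3, 4, 5, 10)

I1 -> (1, 2, 7, 8)
I2 -> (2, 9, 12, 13)  // RAW R6: wait I1 write@8
I3 -> (3, 4, 5, 10)  // WAR R3: wait I2 read@9
I4 -> (14, 15, 18, 19)  // struct: FPADD busy until I2 writes@13
I5 -> (15, 20, 25, 26)  // RAW R2: wait I4 write@19
I6 -> (27, 28, 33, 34)  // struct: FPMUL busy until I5 writes@26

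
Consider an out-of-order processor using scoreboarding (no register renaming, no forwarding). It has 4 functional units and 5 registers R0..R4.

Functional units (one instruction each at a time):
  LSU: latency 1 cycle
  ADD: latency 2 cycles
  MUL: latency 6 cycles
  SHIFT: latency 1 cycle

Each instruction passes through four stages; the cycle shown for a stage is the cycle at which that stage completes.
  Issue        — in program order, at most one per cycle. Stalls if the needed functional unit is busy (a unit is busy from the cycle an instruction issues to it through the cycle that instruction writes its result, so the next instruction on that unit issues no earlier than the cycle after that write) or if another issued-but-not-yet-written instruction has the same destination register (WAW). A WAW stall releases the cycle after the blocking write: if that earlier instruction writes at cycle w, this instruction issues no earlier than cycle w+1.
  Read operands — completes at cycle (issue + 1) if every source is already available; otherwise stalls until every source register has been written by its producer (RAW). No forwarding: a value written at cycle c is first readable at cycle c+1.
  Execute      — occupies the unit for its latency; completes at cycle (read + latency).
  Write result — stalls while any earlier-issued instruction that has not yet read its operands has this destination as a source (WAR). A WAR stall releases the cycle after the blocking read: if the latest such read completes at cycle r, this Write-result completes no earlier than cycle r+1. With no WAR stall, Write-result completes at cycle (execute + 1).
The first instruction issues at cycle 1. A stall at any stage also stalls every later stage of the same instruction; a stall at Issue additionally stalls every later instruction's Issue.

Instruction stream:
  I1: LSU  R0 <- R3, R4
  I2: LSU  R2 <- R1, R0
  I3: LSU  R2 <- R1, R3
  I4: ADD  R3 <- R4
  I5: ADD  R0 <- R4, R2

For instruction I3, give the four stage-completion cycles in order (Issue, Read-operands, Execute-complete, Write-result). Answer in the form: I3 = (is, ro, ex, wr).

  I1 | 1 | 2 | 3 | 4
  I2 | 5 | 6 | 7 | 8   struct: LSU busy until I1 writes@4
  I3 | 9 | 10 | 11 | 12   struct: LSU busy until I2 writes@8
  I4 | 10 | 11 | 13 | 14
  I5 | 15 | 16 | 18 | 19   struct: ADD busy until I4 writes@14

I3 = (9, 10, 11, 12)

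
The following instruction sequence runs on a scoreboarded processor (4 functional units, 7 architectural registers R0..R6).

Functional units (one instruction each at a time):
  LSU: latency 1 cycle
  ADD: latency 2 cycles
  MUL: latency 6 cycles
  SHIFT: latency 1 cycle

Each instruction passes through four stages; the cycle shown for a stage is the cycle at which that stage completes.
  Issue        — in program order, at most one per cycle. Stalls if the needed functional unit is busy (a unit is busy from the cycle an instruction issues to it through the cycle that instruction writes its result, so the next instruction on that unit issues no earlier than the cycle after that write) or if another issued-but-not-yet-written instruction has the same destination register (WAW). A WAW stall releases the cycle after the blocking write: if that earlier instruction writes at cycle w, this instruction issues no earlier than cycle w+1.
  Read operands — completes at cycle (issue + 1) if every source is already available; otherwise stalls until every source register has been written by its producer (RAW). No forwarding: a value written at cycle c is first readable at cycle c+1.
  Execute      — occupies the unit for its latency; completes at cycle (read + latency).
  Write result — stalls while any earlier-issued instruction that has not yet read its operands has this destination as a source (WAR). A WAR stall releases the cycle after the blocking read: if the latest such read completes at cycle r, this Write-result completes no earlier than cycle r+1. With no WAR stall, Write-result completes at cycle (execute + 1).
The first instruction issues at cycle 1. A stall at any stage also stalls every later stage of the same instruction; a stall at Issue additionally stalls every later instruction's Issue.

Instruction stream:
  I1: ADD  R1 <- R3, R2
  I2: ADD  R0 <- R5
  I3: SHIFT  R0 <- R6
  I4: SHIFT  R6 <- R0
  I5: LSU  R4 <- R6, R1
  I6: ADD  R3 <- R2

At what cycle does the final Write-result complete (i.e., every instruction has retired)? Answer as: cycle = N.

[1] I1→ADD
[2] I1 RO
[4] I1 EX
[5] I1 WR R1
[6] I2→ADD
[7] I2 RO
[9] I2 EX
[10] I2 WR R0
[11] I3→SHIFT
[12] I3 RO
[13] I3 EX
[14] I3 WR R0
[15] I4→SHIFT
[16] I4 RO | I5→LSU
[17] I4 EX | I6→ADD
[18] I4 WR R6 | I6 RO
[19] I5 RO
[20] I5 EX | I6 EX
[21] I5 WR R4 | I6 WR R3

cycle = 21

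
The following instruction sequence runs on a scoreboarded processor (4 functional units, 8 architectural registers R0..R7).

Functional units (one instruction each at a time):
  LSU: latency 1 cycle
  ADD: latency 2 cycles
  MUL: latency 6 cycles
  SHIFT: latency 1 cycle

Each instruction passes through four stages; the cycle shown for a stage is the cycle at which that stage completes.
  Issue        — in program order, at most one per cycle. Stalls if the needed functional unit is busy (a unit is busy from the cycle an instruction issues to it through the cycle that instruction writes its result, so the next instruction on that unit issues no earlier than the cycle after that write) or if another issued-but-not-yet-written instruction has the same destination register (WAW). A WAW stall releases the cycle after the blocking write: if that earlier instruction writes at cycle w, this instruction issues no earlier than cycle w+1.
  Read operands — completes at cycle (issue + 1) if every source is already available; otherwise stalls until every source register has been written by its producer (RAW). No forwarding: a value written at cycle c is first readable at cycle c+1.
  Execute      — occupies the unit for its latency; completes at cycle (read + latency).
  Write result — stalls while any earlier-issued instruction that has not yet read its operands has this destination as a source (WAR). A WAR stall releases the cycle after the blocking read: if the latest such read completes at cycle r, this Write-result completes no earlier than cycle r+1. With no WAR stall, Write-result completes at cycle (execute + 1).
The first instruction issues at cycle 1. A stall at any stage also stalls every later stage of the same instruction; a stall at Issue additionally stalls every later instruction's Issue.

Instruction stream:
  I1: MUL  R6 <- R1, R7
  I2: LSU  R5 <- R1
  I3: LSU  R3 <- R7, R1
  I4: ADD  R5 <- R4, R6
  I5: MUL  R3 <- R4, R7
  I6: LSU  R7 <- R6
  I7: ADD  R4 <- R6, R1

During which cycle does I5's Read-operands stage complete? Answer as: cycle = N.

cycle = 11

I1  is:1  ro:2  ex:8  wr:9
I2  is:2  ro:3  ex:4  wr:5
I3  is:6  ro:7  ex:8  wr:9  — struct: LSU busy until I2 writes@5
I4  is:7  ro:10  ex:12  wr:13  — RAW R6: wait I1 write@9
I5  is:10  ro:11  ex:17  wr:18  — WAW R3: wait I3 write@9
I6  is:11  ro:12  ex:13  wr:14
I7  is:14  ro:15  ex:17  wr:18  — struct: ADD busy until I4 writes@13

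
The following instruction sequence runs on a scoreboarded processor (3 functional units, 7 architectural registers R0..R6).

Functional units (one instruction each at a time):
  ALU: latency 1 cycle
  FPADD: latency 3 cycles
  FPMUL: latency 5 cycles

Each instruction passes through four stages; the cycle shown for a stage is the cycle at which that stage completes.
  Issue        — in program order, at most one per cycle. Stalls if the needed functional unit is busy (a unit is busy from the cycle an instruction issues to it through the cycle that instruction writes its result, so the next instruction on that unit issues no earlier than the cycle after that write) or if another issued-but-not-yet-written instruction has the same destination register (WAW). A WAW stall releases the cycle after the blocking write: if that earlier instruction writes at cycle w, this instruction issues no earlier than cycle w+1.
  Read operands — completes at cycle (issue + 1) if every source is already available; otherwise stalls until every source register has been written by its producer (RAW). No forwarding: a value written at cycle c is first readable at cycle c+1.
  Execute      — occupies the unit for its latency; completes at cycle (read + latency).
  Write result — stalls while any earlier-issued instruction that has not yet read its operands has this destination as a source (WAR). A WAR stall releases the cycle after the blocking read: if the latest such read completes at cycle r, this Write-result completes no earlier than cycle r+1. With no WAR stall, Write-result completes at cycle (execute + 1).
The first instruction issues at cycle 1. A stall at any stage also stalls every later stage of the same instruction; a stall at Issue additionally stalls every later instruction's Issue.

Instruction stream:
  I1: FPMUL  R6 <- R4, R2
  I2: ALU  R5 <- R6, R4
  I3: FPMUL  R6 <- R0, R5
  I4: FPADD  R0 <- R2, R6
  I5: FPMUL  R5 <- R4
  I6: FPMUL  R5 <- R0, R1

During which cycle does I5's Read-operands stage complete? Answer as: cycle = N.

cycle = 20

cycle 1: I1 issues→FPMUL
cycle 2: I1 reads; I2 issues→ALU
cycle 7: I1 exec-done
cycle 8: I1 writes R6
cycle 9: I2 reads; I3 issues→FPMUL
cycle 10: I2 exec-done; I4 issues→FPADD
cycle 11: I2 writes R5
cycle 12: I3 reads
cycle 17: I3 exec-done
cycle 18: I3 writes R6
cycle 19: I4 reads; I5 issues→FPMUL
cycle 20: I5 reads
cycle 22: I4 exec-done
cycle 23: I4 writes R0
cycle 25: I5 exec-done
cycle 26: I5 writes R5
cycle 27: I6 issues→FPMUL
cycle 28: I6 reads
cycle 33: I6 exec-done
cycle 34: I6 writes R5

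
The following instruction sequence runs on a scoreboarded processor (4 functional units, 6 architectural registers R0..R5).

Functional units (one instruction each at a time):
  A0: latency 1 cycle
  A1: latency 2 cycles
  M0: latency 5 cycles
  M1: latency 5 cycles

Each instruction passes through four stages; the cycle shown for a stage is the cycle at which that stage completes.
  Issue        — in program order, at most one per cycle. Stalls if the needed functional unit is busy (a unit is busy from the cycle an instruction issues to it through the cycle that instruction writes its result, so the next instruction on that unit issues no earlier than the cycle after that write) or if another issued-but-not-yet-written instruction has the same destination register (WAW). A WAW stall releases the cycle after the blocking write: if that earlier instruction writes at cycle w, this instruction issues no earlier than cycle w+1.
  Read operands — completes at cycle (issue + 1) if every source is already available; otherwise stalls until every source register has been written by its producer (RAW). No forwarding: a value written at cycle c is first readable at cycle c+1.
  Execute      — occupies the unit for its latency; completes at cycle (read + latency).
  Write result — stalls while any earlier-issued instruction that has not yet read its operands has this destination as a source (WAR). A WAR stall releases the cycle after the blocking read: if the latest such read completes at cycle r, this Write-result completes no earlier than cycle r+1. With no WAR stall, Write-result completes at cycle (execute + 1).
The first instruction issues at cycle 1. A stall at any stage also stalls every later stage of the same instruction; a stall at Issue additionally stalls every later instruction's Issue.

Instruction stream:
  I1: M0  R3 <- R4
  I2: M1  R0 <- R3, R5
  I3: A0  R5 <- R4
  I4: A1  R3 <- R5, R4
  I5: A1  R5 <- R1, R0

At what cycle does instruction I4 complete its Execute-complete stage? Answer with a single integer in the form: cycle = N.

cycle = 13

cycle 1: I1 dispatched to M0
cycle 2: I1 operands ready · I2 dispatched to M1
cycle 3: I3 dispatched to A0
cycle 4: I3 operands ready
cycle 5: I3 complete
cycle 7: I1 complete
cycle 8: R3←I1
cycle 9: I2 operands ready · I4 dispatched to A1
cycle 10: R5←I3
cycle 11: I4 operands ready
cycle 13: I4 complete
cycle 14: I2 complete · R3←I4
cycle 15: R0←I2 · I5 dispatched to A1
cycle 16: I5 operands ready
cycle 18: I5 complete
cycle 19: R5←I5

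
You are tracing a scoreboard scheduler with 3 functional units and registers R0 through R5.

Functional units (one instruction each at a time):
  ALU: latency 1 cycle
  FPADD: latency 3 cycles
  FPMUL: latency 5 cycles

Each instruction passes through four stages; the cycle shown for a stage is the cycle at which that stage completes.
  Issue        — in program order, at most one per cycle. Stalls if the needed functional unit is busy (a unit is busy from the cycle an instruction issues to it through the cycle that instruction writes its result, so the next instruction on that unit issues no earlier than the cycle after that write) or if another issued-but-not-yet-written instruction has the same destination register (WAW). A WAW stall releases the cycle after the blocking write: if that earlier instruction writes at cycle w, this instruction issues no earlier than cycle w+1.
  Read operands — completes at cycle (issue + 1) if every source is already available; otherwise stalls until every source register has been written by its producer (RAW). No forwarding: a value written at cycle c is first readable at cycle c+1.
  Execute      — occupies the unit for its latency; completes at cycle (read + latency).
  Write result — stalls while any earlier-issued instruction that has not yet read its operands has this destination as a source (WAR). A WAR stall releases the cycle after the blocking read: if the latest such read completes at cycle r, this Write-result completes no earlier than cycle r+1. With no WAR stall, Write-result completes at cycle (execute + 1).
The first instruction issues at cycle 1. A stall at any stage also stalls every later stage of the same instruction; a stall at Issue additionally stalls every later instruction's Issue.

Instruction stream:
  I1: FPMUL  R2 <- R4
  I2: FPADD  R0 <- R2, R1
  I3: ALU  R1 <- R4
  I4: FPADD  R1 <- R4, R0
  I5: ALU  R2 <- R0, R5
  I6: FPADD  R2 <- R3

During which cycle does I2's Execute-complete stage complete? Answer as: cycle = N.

[1] I1 dispatched to FPMUL
[2] I1 operands ready · I2 dispatched to FPADD
[3] I3 dispatched to ALU
[4] I3 operands ready
[5] I3 complete
[7] I1 complete
[8] R2←I1
[9] I2 operands ready
[10] R1←I3
[12] I2 complete
[13] R0←I2
[14] I4 dispatched to FPADD
[15] I4 operands ready · I5 dispatched to ALU
[16] I5 operands ready
[17] I5 complete
[18] I4 complete · R2←I5
[19] R1←I4
[20] I6 dispatched to FPADD
[21] I6 operands ready
[24] I6 complete
[25] R2←I6

cycle = 12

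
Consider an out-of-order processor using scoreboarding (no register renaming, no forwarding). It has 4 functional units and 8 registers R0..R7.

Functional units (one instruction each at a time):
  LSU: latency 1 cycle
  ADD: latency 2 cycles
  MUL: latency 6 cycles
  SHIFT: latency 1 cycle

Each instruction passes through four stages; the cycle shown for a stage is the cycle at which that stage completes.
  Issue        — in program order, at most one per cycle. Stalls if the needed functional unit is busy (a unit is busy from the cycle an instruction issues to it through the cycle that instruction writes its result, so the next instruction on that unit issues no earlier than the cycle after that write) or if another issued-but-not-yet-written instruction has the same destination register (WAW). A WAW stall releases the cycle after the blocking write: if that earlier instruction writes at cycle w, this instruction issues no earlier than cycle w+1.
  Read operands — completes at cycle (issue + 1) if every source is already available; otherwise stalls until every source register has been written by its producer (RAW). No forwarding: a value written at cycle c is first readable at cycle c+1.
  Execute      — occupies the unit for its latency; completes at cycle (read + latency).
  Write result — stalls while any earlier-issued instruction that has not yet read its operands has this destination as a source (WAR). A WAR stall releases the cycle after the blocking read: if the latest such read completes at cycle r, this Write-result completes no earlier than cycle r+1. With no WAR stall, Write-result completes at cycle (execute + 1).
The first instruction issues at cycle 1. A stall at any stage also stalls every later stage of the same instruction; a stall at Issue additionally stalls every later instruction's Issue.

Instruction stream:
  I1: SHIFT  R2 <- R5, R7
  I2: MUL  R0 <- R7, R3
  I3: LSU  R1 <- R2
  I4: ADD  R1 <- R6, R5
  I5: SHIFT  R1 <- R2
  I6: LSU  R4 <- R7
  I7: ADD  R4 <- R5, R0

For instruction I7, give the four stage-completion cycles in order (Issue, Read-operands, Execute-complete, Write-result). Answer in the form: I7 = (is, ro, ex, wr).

I7 = (18, 19, 21, 22)

  I1 | 1 | 2 | 3 | 4
  I2 | 2 | 3 | 9 | 10
  I3 | 3 | 5 | 6 | 7   RAW R2: wait I1 write@4
  I4 | 8 | 9 | 11 | 12   WAW R1: wait I3 write@7
  I5 | 13 | 14 | 15 | 16   WAW R1: wait I4 write@12
  I6 | 14 | 15 | 16 | 17
  I7 | 18 | 19 | 21 | 22   WAW R4: wait I6 write@17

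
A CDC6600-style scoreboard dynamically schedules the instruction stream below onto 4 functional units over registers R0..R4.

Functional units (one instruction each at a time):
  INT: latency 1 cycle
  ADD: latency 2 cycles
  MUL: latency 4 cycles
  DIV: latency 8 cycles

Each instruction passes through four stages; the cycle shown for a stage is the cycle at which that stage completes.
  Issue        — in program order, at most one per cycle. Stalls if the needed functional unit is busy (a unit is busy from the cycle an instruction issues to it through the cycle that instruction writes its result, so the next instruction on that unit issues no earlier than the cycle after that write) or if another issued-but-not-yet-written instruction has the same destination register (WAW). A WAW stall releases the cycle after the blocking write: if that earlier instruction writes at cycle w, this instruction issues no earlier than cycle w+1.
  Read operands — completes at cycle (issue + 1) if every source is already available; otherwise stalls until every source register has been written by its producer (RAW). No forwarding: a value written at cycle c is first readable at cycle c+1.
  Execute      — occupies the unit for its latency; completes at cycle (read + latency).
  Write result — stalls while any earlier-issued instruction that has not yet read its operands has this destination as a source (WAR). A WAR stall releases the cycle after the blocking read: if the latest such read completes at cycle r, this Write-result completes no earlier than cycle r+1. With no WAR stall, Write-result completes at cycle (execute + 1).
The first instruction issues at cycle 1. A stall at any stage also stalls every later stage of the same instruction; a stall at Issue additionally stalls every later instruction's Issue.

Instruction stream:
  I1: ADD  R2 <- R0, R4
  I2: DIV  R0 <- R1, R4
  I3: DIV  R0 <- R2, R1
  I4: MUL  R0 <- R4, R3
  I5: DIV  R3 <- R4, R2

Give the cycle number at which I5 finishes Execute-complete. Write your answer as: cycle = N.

  I1 | 1 | 2 | 4 | 5
  I2 | 2 | 3 | 11 | 12
  I3 | 13 | 14 | 22 | 23   struct: DIV busy until I2 writes@12
  I4 | 24 | 25 | 29 | 30   WAW R0: wait I3 write@23
  I5 | 25 | 26 | 34 | 35

cycle = 34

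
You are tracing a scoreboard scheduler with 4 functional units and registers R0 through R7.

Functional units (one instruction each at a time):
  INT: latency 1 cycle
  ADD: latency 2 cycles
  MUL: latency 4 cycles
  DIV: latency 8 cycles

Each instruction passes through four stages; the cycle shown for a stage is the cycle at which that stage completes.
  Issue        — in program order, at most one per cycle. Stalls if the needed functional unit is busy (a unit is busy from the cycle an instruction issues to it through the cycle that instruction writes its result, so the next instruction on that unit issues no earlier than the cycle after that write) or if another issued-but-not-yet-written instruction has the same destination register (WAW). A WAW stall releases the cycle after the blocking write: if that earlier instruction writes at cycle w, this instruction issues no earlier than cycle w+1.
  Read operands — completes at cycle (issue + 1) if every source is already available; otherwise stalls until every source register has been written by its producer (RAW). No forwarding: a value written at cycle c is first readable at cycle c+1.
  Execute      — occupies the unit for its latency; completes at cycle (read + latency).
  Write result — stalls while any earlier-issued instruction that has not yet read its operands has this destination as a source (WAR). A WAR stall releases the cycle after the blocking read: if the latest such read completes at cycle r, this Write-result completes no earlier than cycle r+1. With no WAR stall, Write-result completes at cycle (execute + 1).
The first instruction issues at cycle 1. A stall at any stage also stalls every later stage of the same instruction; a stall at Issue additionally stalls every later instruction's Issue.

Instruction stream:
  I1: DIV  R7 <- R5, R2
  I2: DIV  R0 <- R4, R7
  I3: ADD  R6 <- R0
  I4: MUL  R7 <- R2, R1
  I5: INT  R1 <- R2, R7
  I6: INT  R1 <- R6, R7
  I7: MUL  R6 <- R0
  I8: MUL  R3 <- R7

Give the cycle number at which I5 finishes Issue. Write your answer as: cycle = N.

cycle = 15

cycle 1: I1 dispatched to DIV
cycle 2: I1 operands ready
cycle 10: I1 complete
cycle 11: R7←I1
cycle 12: I2 dispatched to DIV
cycle 13: I2 operands ready · I3 dispatched to ADD
cycle 14: I4 dispatched to MUL
cycle 15: I4 operands ready · I5 dispatched to INT
cycle 19: I4 complete
cycle 20: R7←I4
cycle 21: I2 complete · I5 operands ready
cycle 22: R0←I2 · I5 complete
cycle 23: I3 operands ready · R1←I5
cycle 24: I6 dispatched to INT
cycle 25: I3 complete
cycle 26: R6←I3
cycle 27: I6 operands ready · I7 dispatched to MUL
cycle 28: I6 complete · I7 operands ready
cycle 29: R1←I6
cycle 32: I7 complete
cycle 33: R6←I7
cycle 34: I8 dispatched to MUL
cycle 35: I8 operands ready
cycle 39: I8 complete
cycle 40: R3←I8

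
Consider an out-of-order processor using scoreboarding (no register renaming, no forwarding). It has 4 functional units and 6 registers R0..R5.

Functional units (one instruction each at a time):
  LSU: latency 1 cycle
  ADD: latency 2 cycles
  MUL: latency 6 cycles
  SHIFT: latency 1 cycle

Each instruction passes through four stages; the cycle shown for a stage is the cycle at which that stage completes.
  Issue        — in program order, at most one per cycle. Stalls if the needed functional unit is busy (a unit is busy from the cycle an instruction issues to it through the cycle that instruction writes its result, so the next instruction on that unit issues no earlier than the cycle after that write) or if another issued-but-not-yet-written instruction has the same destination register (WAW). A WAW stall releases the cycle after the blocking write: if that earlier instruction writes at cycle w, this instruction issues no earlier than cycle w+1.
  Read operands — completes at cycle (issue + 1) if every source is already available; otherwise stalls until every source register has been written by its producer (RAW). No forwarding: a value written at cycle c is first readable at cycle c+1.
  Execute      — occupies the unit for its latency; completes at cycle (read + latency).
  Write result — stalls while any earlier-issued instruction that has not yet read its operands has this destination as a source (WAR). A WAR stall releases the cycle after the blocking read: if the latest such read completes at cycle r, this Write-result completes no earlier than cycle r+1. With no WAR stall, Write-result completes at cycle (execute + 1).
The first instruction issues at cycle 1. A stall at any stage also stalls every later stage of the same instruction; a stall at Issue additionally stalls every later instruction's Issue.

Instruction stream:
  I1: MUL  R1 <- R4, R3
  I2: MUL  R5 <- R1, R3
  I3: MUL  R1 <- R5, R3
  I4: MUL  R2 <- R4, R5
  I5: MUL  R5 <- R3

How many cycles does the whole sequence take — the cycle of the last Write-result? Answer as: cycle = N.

1) issue 1, read 2, done 8, write 9
2) issue 10, read 11, done 17, write 18  <struct: MUL busy until I1 writes@9>
3) issue 19, read 20, done 26, write 27  <struct: MUL busy until I2 writes@18>
4) issue 28, read 29, done 35, write 36  <struct: MUL busy until I3 writes@27>
5) issue 37, read 38, done 44, write 45  <struct: MUL busy until I4 writes@36>

cycle = 45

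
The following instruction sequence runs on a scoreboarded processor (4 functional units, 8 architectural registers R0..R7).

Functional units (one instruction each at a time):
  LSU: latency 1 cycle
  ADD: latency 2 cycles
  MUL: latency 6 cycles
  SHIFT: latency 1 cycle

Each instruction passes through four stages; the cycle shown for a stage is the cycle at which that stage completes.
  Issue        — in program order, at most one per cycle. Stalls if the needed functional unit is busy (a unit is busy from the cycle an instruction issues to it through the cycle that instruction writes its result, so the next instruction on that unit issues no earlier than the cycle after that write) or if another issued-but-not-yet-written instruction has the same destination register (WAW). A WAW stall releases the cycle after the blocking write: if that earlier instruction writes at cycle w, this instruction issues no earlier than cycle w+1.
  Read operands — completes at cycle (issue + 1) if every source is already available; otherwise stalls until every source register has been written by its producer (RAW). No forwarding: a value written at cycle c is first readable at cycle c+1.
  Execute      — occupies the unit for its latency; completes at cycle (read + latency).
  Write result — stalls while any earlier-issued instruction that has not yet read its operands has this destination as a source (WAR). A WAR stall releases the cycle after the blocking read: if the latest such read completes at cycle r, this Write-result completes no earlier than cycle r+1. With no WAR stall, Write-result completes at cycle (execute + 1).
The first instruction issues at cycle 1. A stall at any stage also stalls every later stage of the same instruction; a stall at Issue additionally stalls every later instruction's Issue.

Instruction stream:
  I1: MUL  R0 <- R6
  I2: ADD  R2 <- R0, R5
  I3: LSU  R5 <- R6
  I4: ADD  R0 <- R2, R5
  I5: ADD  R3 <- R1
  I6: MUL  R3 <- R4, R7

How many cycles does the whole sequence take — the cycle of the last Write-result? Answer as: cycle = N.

cycle = 32

c1: I1 dispatched to MUL
c2: I1 operands ready; I2 dispatched to ADD
c3: I3 dispatched to LSU
c4: I3 operands ready
c5: I3 complete
c8: I1 complete
c9: R0←I1
c10: I2 operands ready
c11: R5←I3
c12: I2 complete
c13: R2←I2
c14: I4 dispatched to ADD
c15: I4 operands ready
c17: I4 complete
c18: R0←I4
c19: I5 dispatched to ADD
c20: I5 operands ready
c22: I5 complete
c23: R3←I5
c24: I6 dispatched to MUL
c25: I6 operands ready
c31: I6 complete
c32: R3←I6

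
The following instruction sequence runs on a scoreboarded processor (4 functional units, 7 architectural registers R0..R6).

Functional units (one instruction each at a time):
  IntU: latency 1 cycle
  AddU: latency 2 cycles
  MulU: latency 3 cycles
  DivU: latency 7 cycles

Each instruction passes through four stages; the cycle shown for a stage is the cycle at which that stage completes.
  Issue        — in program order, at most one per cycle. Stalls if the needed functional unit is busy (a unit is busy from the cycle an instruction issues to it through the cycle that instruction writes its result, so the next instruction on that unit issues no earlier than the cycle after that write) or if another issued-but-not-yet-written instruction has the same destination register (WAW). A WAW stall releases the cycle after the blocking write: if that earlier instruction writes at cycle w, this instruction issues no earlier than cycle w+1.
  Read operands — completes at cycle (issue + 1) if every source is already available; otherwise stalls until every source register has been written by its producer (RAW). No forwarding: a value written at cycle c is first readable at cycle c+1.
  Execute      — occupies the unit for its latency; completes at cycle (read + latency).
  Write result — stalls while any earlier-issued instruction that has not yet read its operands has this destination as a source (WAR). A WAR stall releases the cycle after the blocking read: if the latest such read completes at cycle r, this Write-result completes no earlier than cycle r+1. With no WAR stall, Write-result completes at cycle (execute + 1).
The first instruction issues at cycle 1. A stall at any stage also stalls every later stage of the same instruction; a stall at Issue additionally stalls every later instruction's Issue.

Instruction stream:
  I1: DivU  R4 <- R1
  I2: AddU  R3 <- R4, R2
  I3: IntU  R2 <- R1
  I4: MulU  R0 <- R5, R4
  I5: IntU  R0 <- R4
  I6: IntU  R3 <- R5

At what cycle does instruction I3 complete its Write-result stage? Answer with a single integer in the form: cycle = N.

I1 -> (1, 2, 9, 10)
I2 -> (2, 11, 13, 14)  // RAW R4: wait I1 write@10
I3 -> (3, 4, 5, 12)  // WAR R2: wait I2 read@11
I4 -> (4, 11, 14, 15)  // RAW R4: wait I1 write@10
I5 -> (16, 17, 18, 19)  // WAW R0: wait I4 write@15
I6 -> (20, 21, 22, 23)  // struct: IntU busy until I5 writes@19

cycle = 12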